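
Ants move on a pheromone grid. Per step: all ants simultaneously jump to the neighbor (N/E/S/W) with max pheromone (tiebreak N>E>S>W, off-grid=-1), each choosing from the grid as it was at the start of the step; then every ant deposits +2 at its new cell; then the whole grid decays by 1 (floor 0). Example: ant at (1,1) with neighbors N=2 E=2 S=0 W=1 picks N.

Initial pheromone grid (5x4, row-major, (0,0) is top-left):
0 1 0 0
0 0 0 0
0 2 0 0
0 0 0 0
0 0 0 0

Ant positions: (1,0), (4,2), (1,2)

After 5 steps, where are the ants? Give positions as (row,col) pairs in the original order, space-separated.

Step 1: ant0:(1,0)->N->(0,0) | ant1:(4,2)->N->(3,2) | ant2:(1,2)->N->(0,2)
  grid max=1 at (0,0)
Step 2: ant0:(0,0)->E->(0,1) | ant1:(3,2)->N->(2,2) | ant2:(0,2)->E->(0,3)
  grid max=1 at (0,1)
Step 3: ant0:(0,1)->E->(0,2) | ant1:(2,2)->N->(1,2) | ant2:(0,3)->S->(1,3)
  grid max=1 at (0,2)
Step 4: ant0:(0,2)->S->(1,2) | ant1:(1,2)->N->(0,2) | ant2:(1,3)->W->(1,2)
  grid max=4 at (1,2)
Step 5: ant0:(1,2)->N->(0,2) | ant1:(0,2)->S->(1,2) | ant2:(1,2)->N->(0,2)
  grid max=5 at (0,2)

(0,2) (1,2) (0,2)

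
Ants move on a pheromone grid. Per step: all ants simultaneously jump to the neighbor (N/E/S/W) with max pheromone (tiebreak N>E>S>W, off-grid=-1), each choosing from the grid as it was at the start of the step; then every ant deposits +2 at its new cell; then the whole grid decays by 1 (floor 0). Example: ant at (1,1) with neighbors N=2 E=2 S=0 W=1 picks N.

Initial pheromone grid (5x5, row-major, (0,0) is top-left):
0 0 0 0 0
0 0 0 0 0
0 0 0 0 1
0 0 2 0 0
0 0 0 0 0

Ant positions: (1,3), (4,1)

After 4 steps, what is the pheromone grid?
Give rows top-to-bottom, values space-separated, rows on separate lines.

After step 1: ants at (0,3),(3,1)
  0 0 0 1 0
  0 0 0 0 0
  0 0 0 0 0
  0 1 1 0 0
  0 0 0 0 0
After step 2: ants at (0,4),(3,2)
  0 0 0 0 1
  0 0 0 0 0
  0 0 0 0 0
  0 0 2 0 0
  0 0 0 0 0
After step 3: ants at (1,4),(2,2)
  0 0 0 0 0
  0 0 0 0 1
  0 0 1 0 0
  0 0 1 0 0
  0 0 0 0 0
After step 4: ants at (0,4),(3,2)
  0 0 0 0 1
  0 0 0 0 0
  0 0 0 0 0
  0 0 2 0 0
  0 0 0 0 0

0 0 0 0 1
0 0 0 0 0
0 0 0 0 0
0 0 2 0 0
0 0 0 0 0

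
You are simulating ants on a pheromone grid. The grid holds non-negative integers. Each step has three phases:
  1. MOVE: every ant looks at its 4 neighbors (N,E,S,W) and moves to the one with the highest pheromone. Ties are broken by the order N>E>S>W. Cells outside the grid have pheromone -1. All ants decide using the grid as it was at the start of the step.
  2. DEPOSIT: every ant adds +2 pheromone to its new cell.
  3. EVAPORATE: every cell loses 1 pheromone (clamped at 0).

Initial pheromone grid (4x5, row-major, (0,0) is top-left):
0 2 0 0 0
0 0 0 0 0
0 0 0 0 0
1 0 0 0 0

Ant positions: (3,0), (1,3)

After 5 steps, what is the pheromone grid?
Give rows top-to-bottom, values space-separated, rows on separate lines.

After step 1: ants at (2,0),(0,3)
  0 1 0 1 0
  0 0 0 0 0
  1 0 0 0 0
  0 0 0 0 0
After step 2: ants at (1,0),(0,4)
  0 0 0 0 1
  1 0 0 0 0
  0 0 0 0 0
  0 0 0 0 0
After step 3: ants at (0,0),(1,4)
  1 0 0 0 0
  0 0 0 0 1
  0 0 0 0 0
  0 0 0 0 0
After step 4: ants at (0,1),(0,4)
  0 1 0 0 1
  0 0 0 0 0
  0 0 0 0 0
  0 0 0 0 0
After step 5: ants at (0,2),(1,4)
  0 0 1 0 0
  0 0 0 0 1
  0 0 0 0 0
  0 0 0 0 0

0 0 1 0 0
0 0 0 0 1
0 0 0 0 0
0 0 0 0 0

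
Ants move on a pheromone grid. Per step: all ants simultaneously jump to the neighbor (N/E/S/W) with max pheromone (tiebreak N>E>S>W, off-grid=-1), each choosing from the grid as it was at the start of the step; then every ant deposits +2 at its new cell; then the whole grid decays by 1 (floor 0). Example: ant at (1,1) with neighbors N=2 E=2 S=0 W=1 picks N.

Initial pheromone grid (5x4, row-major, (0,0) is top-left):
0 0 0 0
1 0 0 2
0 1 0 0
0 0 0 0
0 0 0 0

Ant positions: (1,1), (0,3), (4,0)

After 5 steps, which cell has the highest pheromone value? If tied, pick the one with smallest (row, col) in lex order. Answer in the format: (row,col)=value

Step 1: ant0:(1,1)->S->(2,1) | ant1:(0,3)->S->(1,3) | ant2:(4,0)->N->(3,0)
  grid max=3 at (1,3)
Step 2: ant0:(2,1)->N->(1,1) | ant1:(1,3)->N->(0,3) | ant2:(3,0)->N->(2,0)
  grid max=2 at (1,3)
Step 3: ant0:(1,1)->S->(2,1) | ant1:(0,3)->S->(1,3) | ant2:(2,0)->E->(2,1)
  grid max=4 at (2,1)
Step 4: ant0:(2,1)->N->(1,1) | ant1:(1,3)->N->(0,3) | ant2:(2,1)->N->(1,1)
  grid max=3 at (1,1)
Step 5: ant0:(1,1)->S->(2,1) | ant1:(0,3)->S->(1,3) | ant2:(1,1)->S->(2,1)
  grid max=6 at (2,1)
Final grid:
  0 0 0 0
  0 2 0 3
  0 6 0 0
  0 0 0 0
  0 0 0 0
Max pheromone 6 at (2,1)

Answer: (2,1)=6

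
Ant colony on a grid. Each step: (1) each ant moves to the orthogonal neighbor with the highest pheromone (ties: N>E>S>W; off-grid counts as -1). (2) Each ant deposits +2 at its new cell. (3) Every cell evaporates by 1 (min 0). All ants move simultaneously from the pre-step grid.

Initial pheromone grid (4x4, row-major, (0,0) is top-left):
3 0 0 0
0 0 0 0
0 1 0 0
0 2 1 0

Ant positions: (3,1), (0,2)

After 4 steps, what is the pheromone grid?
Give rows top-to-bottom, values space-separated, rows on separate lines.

After step 1: ants at (2,1),(0,3)
  2 0 0 1
  0 0 0 0
  0 2 0 0
  0 1 0 0
After step 2: ants at (3,1),(1,3)
  1 0 0 0
  0 0 0 1
  0 1 0 0
  0 2 0 0
After step 3: ants at (2,1),(0,3)
  0 0 0 1
  0 0 0 0
  0 2 0 0
  0 1 0 0
After step 4: ants at (3,1),(1,3)
  0 0 0 0
  0 0 0 1
  0 1 0 0
  0 2 0 0

0 0 0 0
0 0 0 1
0 1 0 0
0 2 0 0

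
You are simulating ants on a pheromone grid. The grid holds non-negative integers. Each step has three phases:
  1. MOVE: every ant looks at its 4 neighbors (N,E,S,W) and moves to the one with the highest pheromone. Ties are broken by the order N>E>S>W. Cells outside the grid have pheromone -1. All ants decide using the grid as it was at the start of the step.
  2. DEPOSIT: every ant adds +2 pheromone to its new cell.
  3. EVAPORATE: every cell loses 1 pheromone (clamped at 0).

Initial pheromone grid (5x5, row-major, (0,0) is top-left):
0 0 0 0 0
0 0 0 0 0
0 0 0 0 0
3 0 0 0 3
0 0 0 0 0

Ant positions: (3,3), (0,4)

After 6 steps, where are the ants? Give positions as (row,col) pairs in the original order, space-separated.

Step 1: ant0:(3,3)->E->(3,4) | ant1:(0,4)->S->(1,4)
  grid max=4 at (3,4)
Step 2: ant0:(3,4)->N->(2,4) | ant1:(1,4)->N->(0,4)
  grid max=3 at (3,4)
Step 3: ant0:(2,4)->S->(3,4) | ant1:(0,4)->S->(1,4)
  grid max=4 at (3,4)
Step 4: ant0:(3,4)->N->(2,4) | ant1:(1,4)->N->(0,4)
  grid max=3 at (3,4)
Step 5: ant0:(2,4)->S->(3,4) | ant1:(0,4)->S->(1,4)
  grid max=4 at (3,4)
Step 6: ant0:(3,4)->N->(2,4) | ant1:(1,4)->N->(0,4)
  grid max=3 at (3,4)

(2,4) (0,4)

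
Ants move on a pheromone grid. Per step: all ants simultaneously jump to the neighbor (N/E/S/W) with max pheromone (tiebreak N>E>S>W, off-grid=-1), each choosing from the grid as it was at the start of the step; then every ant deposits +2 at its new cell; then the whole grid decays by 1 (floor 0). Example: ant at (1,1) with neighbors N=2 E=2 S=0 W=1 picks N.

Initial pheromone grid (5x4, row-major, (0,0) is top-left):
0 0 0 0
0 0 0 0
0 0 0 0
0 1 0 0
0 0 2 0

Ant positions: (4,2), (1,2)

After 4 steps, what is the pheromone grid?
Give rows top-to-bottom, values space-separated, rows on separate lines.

After step 1: ants at (3,2),(0,2)
  0 0 1 0
  0 0 0 0
  0 0 0 0
  0 0 1 0
  0 0 1 0
After step 2: ants at (4,2),(0,3)
  0 0 0 1
  0 0 0 0
  0 0 0 0
  0 0 0 0
  0 0 2 0
After step 3: ants at (3,2),(1,3)
  0 0 0 0
  0 0 0 1
  0 0 0 0
  0 0 1 0
  0 0 1 0
After step 4: ants at (4,2),(0,3)
  0 0 0 1
  0 0 0 0
  0 0 0 0
  0 0 0 0
  0 0 2 0

0 0 0 1
0 0 0 0
0 0 0 0
0 0 0 0
0 0 2 0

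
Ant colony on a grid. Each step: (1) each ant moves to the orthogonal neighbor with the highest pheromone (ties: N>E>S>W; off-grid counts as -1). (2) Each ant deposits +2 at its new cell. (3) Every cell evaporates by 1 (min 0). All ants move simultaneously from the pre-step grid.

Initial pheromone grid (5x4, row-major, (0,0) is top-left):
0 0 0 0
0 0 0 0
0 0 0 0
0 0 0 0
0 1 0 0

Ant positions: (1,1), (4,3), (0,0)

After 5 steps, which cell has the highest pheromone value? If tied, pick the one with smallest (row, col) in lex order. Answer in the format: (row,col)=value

Answer: (0,1)=7

Derivation:
Step 1: ant0:(1,1)->N->(0,1) | ant1:(4,3)->N->(3,3) | ant2:(0,0)->E->(0,1)
  grid max=3 at (0,1)
Step 2: ant0:(0,1)->E->(0,2) | ant1:(3,3)->N->(2,3) | ant2:(0,1)->E->(0,2)
  grid max=3 at (0,2)
Step 3: ant0:(0,2)->W->(0,1) | ant1:(2,3)->N->(1,3) | ant2:(0,2)->W->(0,1)
  grid max=5 at (0,1)
Step 4: ant0:(0,1)->E->(0,2) | ant1:(1,3)->N->(0,3) | ant2:(0,1)->E->(0,2)
  grid max=5 at (0,2)
Step 5: ant0:(0,2)->W->(0,1) | ant1:(0,3)->W->(0,2) | ant2:(0,2)->W->(0,1)
  grid max=7 at (0,1)
Final grid:
  0 7 6 0
  0 0 0 0
  0 0 0 0
  0 0 0 0
  0 0 0 0
Max pheromone 7 at (0,1)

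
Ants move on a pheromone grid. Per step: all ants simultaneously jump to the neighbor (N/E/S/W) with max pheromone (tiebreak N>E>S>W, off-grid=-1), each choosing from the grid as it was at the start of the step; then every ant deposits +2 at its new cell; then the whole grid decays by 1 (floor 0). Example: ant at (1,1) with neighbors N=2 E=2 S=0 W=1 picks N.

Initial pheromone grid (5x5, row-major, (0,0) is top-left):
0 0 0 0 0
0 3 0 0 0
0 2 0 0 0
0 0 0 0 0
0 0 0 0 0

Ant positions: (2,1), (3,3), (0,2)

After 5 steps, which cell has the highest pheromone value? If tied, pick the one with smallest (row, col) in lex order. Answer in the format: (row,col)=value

Answer: (1,1)=4

Derivation:
Step 1: ant0:(2,1)->N->(1,1) | ant1:(3,3)->N->(2,3) | ant2:(0,2)->E->(0,3)
  grid max=4 at (1,1)
Step 2: ant0:(1,1)->S->(2,1) | ant1:(2,3)->N->(1,3) | ant2:(0,3)->E->(0,4)
  grid max=3 at (1,1)
Step 3: ant0:(2,1)->N->(1,1) | ant1:(1,3)->N->(0,3) | ant2:(0,4)->S->(1,4)
  grid max=4 at (1,1)
Step 4: ant0:(1,1)->S->(2,1) | ant1:(0,3)->E->(0,4) | ant2:(1,4)->N->(0,4)
  grid max=3 at (0,4)
Step 5: ant0:(2,1)->N->(1,1) | ant1:(0,4)->S->(1,4) | ant2:(0,4)->S->(1,4)
  grid max=4 at (1,1)
Final grid:
  0 0 0 0 2
  0 4 0 0 3
  0 1 0 0 0
  0 0 0 0 0
  0 0 0 0 0
Max pheromone 4 at (1,1)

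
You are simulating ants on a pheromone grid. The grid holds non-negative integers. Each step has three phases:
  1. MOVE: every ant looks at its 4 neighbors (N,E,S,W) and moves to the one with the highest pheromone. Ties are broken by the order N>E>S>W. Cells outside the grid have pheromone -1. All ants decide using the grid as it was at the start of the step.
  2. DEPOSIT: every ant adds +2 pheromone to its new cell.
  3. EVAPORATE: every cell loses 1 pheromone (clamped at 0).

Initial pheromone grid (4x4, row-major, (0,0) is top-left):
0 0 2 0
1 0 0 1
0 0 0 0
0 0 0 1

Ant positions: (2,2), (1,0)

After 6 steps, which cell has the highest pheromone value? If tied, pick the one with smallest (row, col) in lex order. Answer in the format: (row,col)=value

Answer: (0,2)=6

Derivation:
Step 1: ant0:(2,2)->N->(1,2) | ant1:(1,0)->N->(0,0)
  grid max=1 at (0,0)
Step 2: ant0:(1,2)->N->(0,2) | ant1:(0,0)->E->(0,1)
  grid max=2 at (0,2)
Step 3: ant0:(0,2)->W->(0,1) | ant1:(0,1)->E->(0,2)
  grid max=3 at (0,2)
Step 4: ant0:(0,1)->E->(0,2) | ant1:(0,2)->W->(0,1)
  grid max=4 at (0,2)
Step 5: ant0:(0,2)->W->(0,1) | ant1:(0,1)->E->(0,2)
  grid max=5 at (0,2)
Step 6: ant0:(0,1)->E->(0,2) | ant1:(0,2)->W->(0,1)
  grid max=6 at (0,2)
Final grid:
  0 5 6 0
  0 0 0 0
  0 0 0 0
  0 0 0 0
Max pheromone 6 at (0,2)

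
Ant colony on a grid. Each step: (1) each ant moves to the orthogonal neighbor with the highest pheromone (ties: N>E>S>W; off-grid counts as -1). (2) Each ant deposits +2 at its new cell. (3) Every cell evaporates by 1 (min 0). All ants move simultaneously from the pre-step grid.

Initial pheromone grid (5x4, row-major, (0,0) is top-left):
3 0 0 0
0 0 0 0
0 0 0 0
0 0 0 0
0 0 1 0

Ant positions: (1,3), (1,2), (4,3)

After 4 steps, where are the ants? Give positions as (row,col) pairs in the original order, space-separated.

Step 1: ant0:(1,3)->N->(0,3) | ant1:(1,2)->N->(0,2) | ant2:(4,3)->W->(4,2)
  grid max=2 at (0,0)
Step 2: ant0:(0,3)->W->(0,2) | ant1:(0,2)->E->(0,3) | ant2:(4,2)->N->(3,2)
  grid max=2 at (0,2)
Step 3: ant0:(0,2)->E->(0,3) | ant1:(0,3)->W->(0,2) | ant2:(3,2)->S->(4,2)
  grid max=3 at (0,2)
Step 4: ant0:(0,3)->W->(0,2) | ant1:(0,2)->E->(0,3) | ant2:(4,2)->N->(3,2)
  grid max=4 at (0,2)

(0,2) (0,3) (3,2)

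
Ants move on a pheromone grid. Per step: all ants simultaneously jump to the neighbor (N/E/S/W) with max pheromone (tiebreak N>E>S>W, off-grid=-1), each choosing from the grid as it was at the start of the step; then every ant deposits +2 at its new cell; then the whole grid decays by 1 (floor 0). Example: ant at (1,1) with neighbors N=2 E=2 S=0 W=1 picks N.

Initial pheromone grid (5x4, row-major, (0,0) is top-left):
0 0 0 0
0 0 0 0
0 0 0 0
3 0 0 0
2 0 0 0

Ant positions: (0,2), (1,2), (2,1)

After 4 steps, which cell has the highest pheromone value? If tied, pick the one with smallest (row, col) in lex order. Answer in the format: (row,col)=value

Step 1: ant0:(0,2)->E->(0,3) | ant1:(1,2)->N->(0,2) | ant2:(2,1)->N->(1,1)
  grid max=2 at (3,0)
Step 2: ant0:(0,3)->W->(0,2) | ant1:(0,2)->E->(0,3) | ant2:(1,1)->N->(0,1)
  grid max=2 at (0,2)
Step 3: ant0:(0,2)->E->(0,3) | ant1:(0,3)->W->(0,2) | ant2:(0,1)->E->(0,2)
  grid max=5 at (0,2)
Step 4: ant0:(0,3)->W->(0,2) | ant1:(0,2)->E->(0,3) | ant2:(0,2)->E->(0,3)
  grid max=6 at (0,2)
Final grid:
  0 0 6 6
  0 0 0 0
  0 0 0 0
  0 0 0 0
  0 0 0 0
Max pheromone 6 at (0,2)

Answer: (0,2)=6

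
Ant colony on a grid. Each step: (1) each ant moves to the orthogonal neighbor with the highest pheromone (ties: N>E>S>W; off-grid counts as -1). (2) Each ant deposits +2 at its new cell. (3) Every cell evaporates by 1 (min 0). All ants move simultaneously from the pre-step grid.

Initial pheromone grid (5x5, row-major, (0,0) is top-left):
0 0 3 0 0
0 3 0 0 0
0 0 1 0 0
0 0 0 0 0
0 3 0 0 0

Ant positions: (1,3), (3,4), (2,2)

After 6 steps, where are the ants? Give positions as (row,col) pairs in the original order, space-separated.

Step 1: ant0:(1,3)->N->(0,3) | ant1:(3,4)->N->(2,4) | ant2:(2,2)->N->(1,2)
  grid max=2 at (0,2)
Step 2: ant0:(0,3)->W->(0,2) | ant1:(2,4)->N->(1,4) | ant2:(1,2)->N->(0,2)
  grid max=5 at (0,2)
Step 3: ant0:(0,2)->E->(0,3) | ant1:(1,4)->N->(0,4) | ant2:(0,2)->E->(0,3)
  grid max=4 at (0,2)
Step 4: ant0:(0,3)->W->(0,2) | ant1:(0,4)->W->(0,3) | ant2:(0,3)->W->(0,2)
  grid max=7 at (0,2)
Step 5: ant0:(0,2)->E->(0,3) | ant1:(0,3)->W->(0,2) | ant2:(0,2)->E->(0,3)
  grid max=8 at (0,2)
Step 6: ant0:(0,3)->W->(0,2) | ant1:(0,2)->E->(0,3) | ant2:(0,3)->W->(0,2)
  grid max=11 at (0,2)

(0,2) (0,3) (0,2)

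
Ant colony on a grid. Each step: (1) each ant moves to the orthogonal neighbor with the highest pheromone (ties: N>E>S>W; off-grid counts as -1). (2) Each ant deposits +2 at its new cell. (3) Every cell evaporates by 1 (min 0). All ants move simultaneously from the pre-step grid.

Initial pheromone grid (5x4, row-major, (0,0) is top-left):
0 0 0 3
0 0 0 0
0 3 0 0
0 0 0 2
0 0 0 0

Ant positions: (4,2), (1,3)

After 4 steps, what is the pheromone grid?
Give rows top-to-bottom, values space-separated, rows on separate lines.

After step 1: ants at (3,2),(0,3)
  0 0 0 4
  0 0 0 0
  0 2 0 0
  0 0 1 1
  0 0 0 0
After step 2: ants at (3,3),(1,3)
  0 0 0 3
  0 0 0 1
  0 1 0 0
  0 0 0 2
  0 0 0 0
After step 3: ants at (2,3),(0,3)
  0 0 0 4
  0 0 0 0
  0 0 0 1
  0 0 0 1
  0 0 0 0
After step 4: ants at (3,3),(1,3)
  0 0 0 3
  0 0 0 1
  0 0 0 0
  0 0 0 2
  0 0 0 0

0 0 0 3
0 0 0 1
0 0 0 0
0 0 0 2
0 0 0 0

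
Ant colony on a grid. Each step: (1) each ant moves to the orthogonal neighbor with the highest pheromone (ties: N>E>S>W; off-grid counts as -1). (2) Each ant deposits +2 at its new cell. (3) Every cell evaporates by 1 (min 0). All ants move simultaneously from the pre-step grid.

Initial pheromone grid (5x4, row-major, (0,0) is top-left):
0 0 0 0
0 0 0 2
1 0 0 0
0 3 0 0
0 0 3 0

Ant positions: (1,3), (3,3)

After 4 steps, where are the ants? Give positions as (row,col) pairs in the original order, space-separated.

Step 1: ant0:(1,3)->N->(0,3) | ant1:(3,3)->N->(2,3)
  grid max=2 at (3,1)
Step 2: ant0:(0,3)->S->(1,3) | ant1:(2,3)->N->(1,3)
  grid max=4 at (1,3)
Step 3: ant0:(1,3)->N->(0,3) | ant1:(1,3)->N->(0,3)
  grid max=3 at (0,3)
Step 4: ant0:(0,3)->S->(1,3) | ant1:(0,3)->S->(1,3)
  grid max=6 at (1,3)

(1,3) (1,3)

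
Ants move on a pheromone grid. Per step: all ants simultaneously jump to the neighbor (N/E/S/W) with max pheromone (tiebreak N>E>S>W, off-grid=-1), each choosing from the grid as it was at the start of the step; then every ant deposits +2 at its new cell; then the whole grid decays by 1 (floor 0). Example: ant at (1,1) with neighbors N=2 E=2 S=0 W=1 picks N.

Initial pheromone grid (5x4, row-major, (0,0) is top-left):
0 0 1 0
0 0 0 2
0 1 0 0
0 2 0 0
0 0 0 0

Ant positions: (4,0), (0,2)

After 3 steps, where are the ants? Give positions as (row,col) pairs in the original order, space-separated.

Step 1: ant0:(4,0)->N->(3,0) | ant1:(0,2)->E->(0,3)
  grid max=1 at (0,3)
Step 2: ant0:(3,0)->E->(3,1) | ant1:(0,3)->S->(1,3)
  grid max=2 at (1,3)
Step 3: ant0:(3,1)->N->(2,1) | ant1:(1,3)->N->(0,3)
  grid max=1 at (0,3)

(2,1) (0,3)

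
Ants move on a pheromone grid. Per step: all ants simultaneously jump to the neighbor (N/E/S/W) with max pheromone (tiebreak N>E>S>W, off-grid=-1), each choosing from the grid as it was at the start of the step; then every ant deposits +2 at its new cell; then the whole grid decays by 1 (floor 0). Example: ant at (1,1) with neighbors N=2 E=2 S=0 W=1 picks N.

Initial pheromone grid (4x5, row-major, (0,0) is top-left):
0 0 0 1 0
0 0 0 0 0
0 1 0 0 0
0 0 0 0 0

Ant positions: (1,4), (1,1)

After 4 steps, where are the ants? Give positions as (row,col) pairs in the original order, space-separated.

Step 1: ant0:(1,4)->N->(0,4) | ant1:(1,1)->S->(2,1)
  grid max=2 at (2,1)
Step 2: ant0:(0,4)->S->(1,4) | ant1:(2,1)->N->(1,1)
  grid max=1 at (1,1)
Step 3: ant0:(1,4)->N->(0,4) | ant1:(1,1)->S->(2,1)
  grid max=2 at (2,1)
Step 4: ant0:(0,4)->S->(1,4) | ant1:(2,1)->N->(1,1)
  grid max=1 at (1,1)

(1,4) (1,1)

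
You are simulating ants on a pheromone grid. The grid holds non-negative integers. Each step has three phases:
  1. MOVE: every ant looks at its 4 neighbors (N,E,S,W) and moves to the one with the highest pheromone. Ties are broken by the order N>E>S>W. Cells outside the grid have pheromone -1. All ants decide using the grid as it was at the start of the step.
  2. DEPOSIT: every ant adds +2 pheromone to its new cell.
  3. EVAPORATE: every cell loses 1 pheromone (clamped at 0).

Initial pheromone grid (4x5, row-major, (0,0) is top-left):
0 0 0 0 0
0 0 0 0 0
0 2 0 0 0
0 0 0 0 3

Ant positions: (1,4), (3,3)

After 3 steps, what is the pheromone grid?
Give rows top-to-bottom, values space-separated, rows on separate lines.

After step 1: ants at (0,4),(3,4)
  0 0 0 0 1
  0 0 0 0 0
  0 1 0 0 0
  0 0 0 0 4
After step 2: ants at (1,4),(2,4)
  0 0 0 0 0
  0 0 0 0 1
  0 0 0 0 1
  0 0 0 0 3
After step 3: ants at (2,4),(3,4)
  0 0 0 0 0
  0 0 0 0 0
  0 0 0 0 2
  0 0 0 0 4

0 0 0 0 0
0 0 0 0 0
0 0 0 0 2
0 0 0 0 4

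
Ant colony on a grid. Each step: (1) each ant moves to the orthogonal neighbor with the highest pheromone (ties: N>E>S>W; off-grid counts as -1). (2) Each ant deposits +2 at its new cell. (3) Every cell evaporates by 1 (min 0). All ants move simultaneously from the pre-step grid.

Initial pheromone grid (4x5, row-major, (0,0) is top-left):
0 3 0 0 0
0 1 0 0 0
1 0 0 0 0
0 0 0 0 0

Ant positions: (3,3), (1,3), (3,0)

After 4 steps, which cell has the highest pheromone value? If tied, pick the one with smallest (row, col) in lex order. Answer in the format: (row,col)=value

Answer: (0,4)=3

Derivation:
Step 1: ant0:(3,3)->N->(2,3) | ant1:(1,3)->N->(0,3) | ant2:(3,0)->N->(2,0)
  grid max=2 at (0,1)
Step 2: ant0:(2,3)->N->(1,3) | ant1:(0,3)->E->(0,4) | ant2:(2,0)->N->(1,0)
  grid max=1 at (0,1)
Step 3: ant0:(1,3)->N->(0,3) | ant1:(0,4)->S->(1,4) | ant2:(1,0)->S->(2,0)
  grid max=2 at (2,0)
Step 4: ant0:(0,3)->E->(0,4) | ant1:(1,4)->N->(0,4) | ant2:(2,0)->N->(1,0)
  grid max=3 at (0,4)
Final grid:
  0 0 0 0 3
  1 0 0 0 0
  1 0 0 0 0
  0 0 0 0 0
Max pheromone 3 at (0,4)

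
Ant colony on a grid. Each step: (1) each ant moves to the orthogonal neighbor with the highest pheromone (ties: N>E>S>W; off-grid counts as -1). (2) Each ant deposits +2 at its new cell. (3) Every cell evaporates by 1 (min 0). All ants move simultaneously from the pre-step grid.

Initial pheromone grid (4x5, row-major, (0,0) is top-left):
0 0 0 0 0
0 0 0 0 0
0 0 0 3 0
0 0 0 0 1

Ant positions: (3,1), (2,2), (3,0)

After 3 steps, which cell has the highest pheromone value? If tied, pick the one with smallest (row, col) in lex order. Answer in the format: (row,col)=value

Answer: (2,3)=4

Derivation:
Step 1: ant0:(3,1)->N->(2,1) | ant1:(2,2)->E->(2,3) | ant2:(3,0)->N->(2,0)
  grid max=4 at (2,3)
Step 2: ant0:(2,1)->W->(2,0) | ant1:(2,3)->N->(1,3) | ant2:(2,0)->E->(2,1)
  grid max=3 at (2,3)
Step 3: ant0:(2,0)->E->(2,1) | ant1:(1,3)->S->(2,3) | ant2:(2,1)->W->(2,0)
  grid max=4 at (2,3)
Final grid:
  0 0 0 0 0
  0 0 0 0 0
  3 3 0 4 0
  0 0 0 0 0
Max pheromone 4 at (2,3)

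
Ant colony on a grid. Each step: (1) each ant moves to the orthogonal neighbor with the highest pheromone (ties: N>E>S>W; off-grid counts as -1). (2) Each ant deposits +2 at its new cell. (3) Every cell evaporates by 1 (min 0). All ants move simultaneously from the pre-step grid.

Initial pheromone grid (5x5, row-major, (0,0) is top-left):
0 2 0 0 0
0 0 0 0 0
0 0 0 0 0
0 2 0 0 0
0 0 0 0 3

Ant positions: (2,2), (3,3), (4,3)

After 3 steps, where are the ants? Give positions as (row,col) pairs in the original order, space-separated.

Step 1: ant0:(2,2)->N->(1,2) | ant1:(3,3)->N->(2,3) | ant2:(4,3)->E->(4,4)
  grid max=4 at (4,4)
Step 2: ant0:(1,2)->N->(0,2) | ant1:(2,3)->N->(1,3) | ant2:(4,4)->N->(3,4)
  grid max=3 at (4,4)
Step 3: ant0:(0,2)->E->(0,3) | ant1:(1,3)->N->(0,3) | ant2:(3,4)->S->(4,4)
  grid max=4 at (4,4)

(0,3) (0,3) (4,4)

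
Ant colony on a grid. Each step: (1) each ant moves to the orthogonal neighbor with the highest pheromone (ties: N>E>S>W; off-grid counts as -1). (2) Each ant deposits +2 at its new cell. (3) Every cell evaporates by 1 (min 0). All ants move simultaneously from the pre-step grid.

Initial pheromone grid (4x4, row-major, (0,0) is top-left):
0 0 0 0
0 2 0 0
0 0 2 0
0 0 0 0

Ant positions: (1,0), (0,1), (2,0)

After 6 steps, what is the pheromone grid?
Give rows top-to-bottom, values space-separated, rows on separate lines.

After step 1: ants at (1,1),(1,1),(1,0)
  0 0 0 0
  1 5 0 0
  0 0 1 0
  0 0 0 0
After step 2: ants at (1,0),(1,0),(1,1)
  0 0 0 0
  4 6 0 0
  0 0 0 0
  0 0 0 0
After step 3: ants at (1,1),(1,1),(1,0)
  0 0 0 0
  5 9 0 0
  0 0 0 0
  0 0 0 0
After step 4: ants at (1,0),(1,0),(1,1)
  0 0 0 0
  8 10 0 0
  0 0 0 0
  0 0 0 0
After step 5: ants at (1,1),(1,1),(1,0)
  0 0 0 0
  9 13 0 0
  0 0 0 0
  0 0 0 0
After step 6: ants at (1,0),(1,0),(1,1)
  0 0 0 0
  12 14 0 0
  0 0 0 0
  0 0 0 0

0 0 0 0
12 14 0 0
0 0 0 0
0 0 0 0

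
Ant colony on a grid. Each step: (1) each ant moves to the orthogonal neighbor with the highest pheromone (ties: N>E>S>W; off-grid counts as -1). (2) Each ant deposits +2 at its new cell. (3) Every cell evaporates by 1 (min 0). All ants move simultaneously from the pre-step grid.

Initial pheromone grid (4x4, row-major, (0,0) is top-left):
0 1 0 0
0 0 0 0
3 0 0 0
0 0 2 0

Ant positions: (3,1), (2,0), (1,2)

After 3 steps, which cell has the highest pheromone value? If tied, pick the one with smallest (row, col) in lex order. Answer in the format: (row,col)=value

Step 1: ant0:(3,1)->E->(3,2) | ant1:(2,0)->N->(1,0) | ant2:(1,2)->N->(0,2)
  grid max=3 at (3,2)
Step 2: ant0:(3,2)->N->(2,2) | ant1:(1,0)->S->(2,0) | ant2:(0,2)->E->(0,3)
  grid max=3 at (2,0)
Step 3: ant0:(2,2)->S->(3,2) | ant1:(2,0)->N->(1,0) | ant2:(0,3)->S->(1,3)
  grid max=3 at (3,2)
Final grid:
  0 0 0 0
  1 0 0 1
  2 0 0 0
  0 0 3 0
Max pheromone 3 at (3,2)

Answer: (3,2)=3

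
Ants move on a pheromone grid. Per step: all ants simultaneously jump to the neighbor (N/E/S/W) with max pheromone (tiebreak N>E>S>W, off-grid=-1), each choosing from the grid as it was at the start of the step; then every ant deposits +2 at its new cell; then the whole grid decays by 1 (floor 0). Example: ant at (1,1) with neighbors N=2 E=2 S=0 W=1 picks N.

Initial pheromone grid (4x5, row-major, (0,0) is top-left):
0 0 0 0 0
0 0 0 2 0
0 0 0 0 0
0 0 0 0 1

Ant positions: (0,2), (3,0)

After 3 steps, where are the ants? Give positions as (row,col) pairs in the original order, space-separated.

Step 1: ant0:(0,2)->E->(0,3) | ant1:(3,0)->N->(2,0)
  grid max=1 at (0,3)
Step 2: ant0:(0,3)->S->(1,3) | ant1:(2,0)->N->(1,0)
  grid max=2 at (1,3)
Step 3: ant0:(1,3)->N->(0,3) | ant1:(1,0)->N->(0,0)
  grid max=1 at (0,0)

(0,3) (0,0)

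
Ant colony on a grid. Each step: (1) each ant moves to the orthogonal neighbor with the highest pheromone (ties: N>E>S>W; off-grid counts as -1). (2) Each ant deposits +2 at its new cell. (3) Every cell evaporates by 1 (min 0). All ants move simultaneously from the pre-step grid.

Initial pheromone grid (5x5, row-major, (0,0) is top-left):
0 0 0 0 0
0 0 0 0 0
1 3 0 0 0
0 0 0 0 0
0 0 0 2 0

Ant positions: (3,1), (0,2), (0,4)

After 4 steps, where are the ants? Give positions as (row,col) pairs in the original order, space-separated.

Step 1: ant0:(3,1)->N->(2,1) | ant1:(0,2)->E->(0,3) | ant2:(0,4)->S->(1,4)
  grid max=4 at (2,1)
Step 2: ant0:(2,1)->N->(1,1) | ant1:(0,3)->E->(0,4) | ant2:(1,4)->N->(0,4)
  grid max=3 at (0,4)
Step 3: ant0:(1,1)->S->(2,1) | ant1:(0,4)->S->(1,4) | ant2:(0,4)->S->(1,4)
  grid max=4 at (2,1)
Step 4: ant0:(2,1)->N->(1,1) | ant1:(1,4)->N->(0,4) | ant2:(1,4)->N->(0,4)
  grid max=5 at (0,4)

(1,1) (0,4) (0,4)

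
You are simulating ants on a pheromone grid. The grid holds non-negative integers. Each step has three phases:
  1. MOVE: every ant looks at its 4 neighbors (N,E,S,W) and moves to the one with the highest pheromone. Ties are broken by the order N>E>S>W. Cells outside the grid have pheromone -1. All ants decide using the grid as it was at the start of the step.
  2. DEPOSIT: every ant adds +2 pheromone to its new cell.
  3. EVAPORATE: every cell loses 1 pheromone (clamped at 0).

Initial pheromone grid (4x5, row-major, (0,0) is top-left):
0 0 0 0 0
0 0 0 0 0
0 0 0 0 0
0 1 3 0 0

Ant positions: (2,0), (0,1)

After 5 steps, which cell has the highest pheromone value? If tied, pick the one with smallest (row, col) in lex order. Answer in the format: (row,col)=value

Step 1: ant0:(2,0)->N->(1,0) | ant1:(0,1)->E->(0,2)
  grid max=2 at (3,2)
Step 2: ant0:(1,0)->N->(0,0) | ant1:(0,2)->E->(0,3)
  grid max=1 at (0,0)
Step 3: ant0:(0,0)->E->(0,1) | ant1:(0,3)->E->(0,4)
  grid max=1 at (0,1)
Step 4: ant0:(0,1)->E->(0,2) | ant1:(0,4)->S->(1,4)
  grid max=1 at (0,2)
Step 5: ant0:(0,2)->E->(0,3) | ant1:(1,4)->N->(0,4)
  grid max=1 at (0,3)
Final grid:
  0 0 0 1 1
  0 0 0 0 0
  0 0 0 0 0
  0 0 0 0 0
Max pheromone 1 at (0,3)

Answer: (0,3)=1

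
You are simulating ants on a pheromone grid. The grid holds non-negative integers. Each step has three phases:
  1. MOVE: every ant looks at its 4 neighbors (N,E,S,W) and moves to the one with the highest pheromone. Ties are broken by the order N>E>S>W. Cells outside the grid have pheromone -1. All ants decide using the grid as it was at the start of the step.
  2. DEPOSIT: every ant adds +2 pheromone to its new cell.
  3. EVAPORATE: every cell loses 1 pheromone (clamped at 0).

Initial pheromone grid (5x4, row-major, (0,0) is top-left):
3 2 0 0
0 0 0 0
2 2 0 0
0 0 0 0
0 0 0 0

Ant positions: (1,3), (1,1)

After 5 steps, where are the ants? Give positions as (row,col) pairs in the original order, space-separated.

Step 1: ant0:(1,3)->N->(0,3) | ant1:(1,1)->N->(0,1)
  grid max=3 at (0,1)
Step 2: ant0:(0,3)->S->(1,3) | ant1:(0,1)->W->(0,0)
  grid max=3 at (0,0)
Step 3: ant0:(1,3)->N->(0,3) | ant1:(0,0)->E->(0,1)
  grid max=3 at (0,1)
Step 4: ant0:(0,3)->S->(1,3) | ant1:(0,1)->W->(0,0)
  grid max=3 at (0,0)
Step 5: ant0:(1,3)->N->(0,3) | ant1:(0,0)->E->(0,1)
  grid max=3 at (0,1)

(0,3) (0,1)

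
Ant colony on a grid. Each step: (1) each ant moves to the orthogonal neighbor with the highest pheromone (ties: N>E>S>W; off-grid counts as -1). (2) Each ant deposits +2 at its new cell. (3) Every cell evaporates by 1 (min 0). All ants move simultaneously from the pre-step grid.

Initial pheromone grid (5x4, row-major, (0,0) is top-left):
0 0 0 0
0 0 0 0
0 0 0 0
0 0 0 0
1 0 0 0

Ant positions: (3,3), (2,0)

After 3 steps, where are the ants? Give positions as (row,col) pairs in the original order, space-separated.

Step 1: ant0:(3,3)->N->(2,3) | ant1:(2,0)->N->(1,0)
  grid max=1 at (1,0)
Step 2: ant0:(2,3)->N->(1,3) | ant1:(1,0)->N->(0,0)
  grid max=1 at (0,0)
Step 3: ant0:(1,3)->N->(0,3) | ant1:(0,0)->E->(0,1)
  grid max=1 at (0,1)

(0,3) (0,1)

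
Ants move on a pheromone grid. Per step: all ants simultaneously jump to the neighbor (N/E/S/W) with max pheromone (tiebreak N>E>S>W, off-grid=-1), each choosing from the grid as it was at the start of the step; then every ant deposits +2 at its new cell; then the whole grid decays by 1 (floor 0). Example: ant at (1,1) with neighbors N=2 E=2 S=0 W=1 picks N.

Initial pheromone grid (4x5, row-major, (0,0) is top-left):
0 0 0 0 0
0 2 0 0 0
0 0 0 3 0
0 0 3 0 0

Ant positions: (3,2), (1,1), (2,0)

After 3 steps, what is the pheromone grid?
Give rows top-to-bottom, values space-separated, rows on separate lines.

After step 1: ants at (2,2),(0,1),(1,0)
  0 1 0 0 0
  1 1 0 0 0
  0 0 1 2 0
  0 0 2 0 0
After step 2: ants at (2,3),(1,1),(1,1)
  0 0 0 0 0
  0 4 0 0 0
  0 0 0 3 0
  0 0 1 0 0
After step 3: ants at (1,3),(0,1),(0,1)
  0 3 0 0 0
  0 3 0 1 0
  0 0 0 2 0
  0 0 0 0 0

0 3 0 0 0
0 3 0 1 0
0 0 0 2 0
0 0 0 0 0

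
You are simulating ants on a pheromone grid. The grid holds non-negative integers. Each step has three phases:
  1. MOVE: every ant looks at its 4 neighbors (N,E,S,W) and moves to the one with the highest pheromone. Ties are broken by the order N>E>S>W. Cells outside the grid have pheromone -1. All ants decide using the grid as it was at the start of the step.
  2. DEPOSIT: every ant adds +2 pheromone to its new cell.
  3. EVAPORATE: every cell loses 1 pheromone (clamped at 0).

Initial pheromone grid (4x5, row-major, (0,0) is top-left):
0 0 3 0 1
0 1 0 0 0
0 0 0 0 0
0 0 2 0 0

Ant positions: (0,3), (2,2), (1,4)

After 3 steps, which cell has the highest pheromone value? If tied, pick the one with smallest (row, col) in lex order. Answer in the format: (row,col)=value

Answer: (0,2)=4

Derivation:
Step 1: ant0:(0,3)->W->(0,2) | ant1:(2,2)->S->(3,2) | ant2:(1,4)->N->(0,4)
  grid max=4 at (0,2)
Step 2: ant0:(0,2)->E->(0,3) | ant1:(3,2)->N->(2,2) | ant2:(0,4)->S->(1,4)
  grid max=3 at (0,2)
Step 3: ant0:(0,3)->W->(0,2) | ant1:(2,2)->S->(3,2) | ant2:(1,4)->N->(0,4)
  grid max=4 at (0,2)
Final grid:
  0 0 4 0 2
  0 0 0 0 0
  0 0 0 0 0
  0 0 3 0 0
Max pheromone 4 at (0,2)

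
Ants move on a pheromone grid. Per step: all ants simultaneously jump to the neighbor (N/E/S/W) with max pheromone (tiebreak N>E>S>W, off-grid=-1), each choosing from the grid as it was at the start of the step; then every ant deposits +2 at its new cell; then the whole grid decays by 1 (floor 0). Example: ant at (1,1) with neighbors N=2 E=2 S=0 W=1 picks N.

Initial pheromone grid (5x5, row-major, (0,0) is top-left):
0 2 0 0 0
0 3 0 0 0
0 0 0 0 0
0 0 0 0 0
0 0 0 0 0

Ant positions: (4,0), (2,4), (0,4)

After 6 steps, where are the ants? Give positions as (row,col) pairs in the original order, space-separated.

Step 1: ant0:(4,0)->N->(3,0) | ant1:(2,4)->N->(1,4) | ant2:(0,4)->S->(1,4)
  grid max=3 at (1,4)
Step 2: ant0:(3,0)->N->(2,0) | ant1:(1,4)->N->(0,4) | ant2:(1,4)->N->(0,4)
  grid max=3 at (0,4)
Step 3: ant0:(2,0)->N->(1,0) | ant1:(0,4)->S->(1,4) | ant2:(0,4)->S->(1,4)
  grid max=5 at (1,4)
Step 4: ant0:(1,0)->N->(0,0) | ant1:(1,4)->N->(0,4) | ant2:(1,4)->N->(0,4)
  grid max=5 at (0,4)
Step 5: ant0:(0,0)->E->(0,1) | ant1:(0,4)->S->(1,4) | ant2:(0,4)->S->(1,4)
  grid max=7 at (1,4)
Step 6: ant0:(0,1)->E->(0,2) | ant1:(1,4)->N->(0,4) | ant2:(1,4)->N->(0,4)
  grid max=7 at (0,4)

(0,2) (0,4) (0,4)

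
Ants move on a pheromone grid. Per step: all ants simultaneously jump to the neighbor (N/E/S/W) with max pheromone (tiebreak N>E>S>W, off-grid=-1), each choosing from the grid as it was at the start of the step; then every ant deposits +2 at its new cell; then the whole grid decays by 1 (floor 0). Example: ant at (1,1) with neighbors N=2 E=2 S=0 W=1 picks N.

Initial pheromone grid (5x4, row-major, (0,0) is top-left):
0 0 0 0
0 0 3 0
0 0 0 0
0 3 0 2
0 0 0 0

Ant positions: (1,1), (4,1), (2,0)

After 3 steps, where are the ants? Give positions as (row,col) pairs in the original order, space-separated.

Step 1: ant0:(1,1)->E->(1,2) | ant1:(4,1)->N->(3,1) | ant2:(2,0)->N->(1,0)
  grid max=4 at (1,2)
Step 2: ant0:(1,2)->N->(0,2) | ant1:(3,1)->N->(2,1) | ant2:(1,0)->N->(0,0)
  grid max=3 at (1,2)
Step 3: ant0:(0,2)->S->(1,2) | ant1:(2,1)->S->(3,1) | ant2:(0,0)->E->(0,1)
  grid max=4 at (1,2)

(1,2) (3,1) (0,1)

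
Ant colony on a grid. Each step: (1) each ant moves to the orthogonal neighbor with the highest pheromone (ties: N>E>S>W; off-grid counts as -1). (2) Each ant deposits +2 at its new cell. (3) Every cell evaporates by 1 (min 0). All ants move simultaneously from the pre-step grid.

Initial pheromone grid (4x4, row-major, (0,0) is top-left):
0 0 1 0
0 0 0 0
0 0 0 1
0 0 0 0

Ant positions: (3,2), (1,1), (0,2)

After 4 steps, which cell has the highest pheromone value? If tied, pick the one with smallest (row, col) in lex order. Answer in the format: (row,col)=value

Step 1: ant0:(3,2)->N->(2,2) | ant1:(1,1)->N->(0,1) | ant2:(0,2)->E->(0,3)
  grid max=1 at (0,1)
Step 2: ant0:(2,2)->N->(1,2) | ant1:(0,1)->E->(0,2) | ant2:(0,3)->S->(1,3)
  grid max=1 at (0,2)
Step 3: ant0:(1,2)->N->(0,2) | ant1:(0,2)->S->(1,2) | ant2:(1,3)->W->(1,2)
  grid max=4 at (1,2)
Step 4: ant0:(0,2)->S->(1,2) | ant1:(1,2)->N->(0,2) | ant2:(1,2)->N->(0,2)
  grid max=5 at (0,2)
Final grid:
  0 0 5 0
  0 0 5 0
  0 0 0 0
  0 0 0 0
Max pheromone 5 at (0,2)

Answer: (0,2)=5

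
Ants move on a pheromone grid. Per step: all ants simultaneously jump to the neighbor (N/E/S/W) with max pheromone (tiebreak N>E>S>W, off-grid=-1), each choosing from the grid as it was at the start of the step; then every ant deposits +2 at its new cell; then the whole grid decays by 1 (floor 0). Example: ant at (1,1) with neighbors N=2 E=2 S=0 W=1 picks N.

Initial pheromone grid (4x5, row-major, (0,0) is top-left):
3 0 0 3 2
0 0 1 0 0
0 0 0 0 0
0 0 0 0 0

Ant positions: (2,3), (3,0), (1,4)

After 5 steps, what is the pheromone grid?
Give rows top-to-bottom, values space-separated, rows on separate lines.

After step 1: ants at (1,3),(2,0),(0,4)
  2 0 0 2 3
  0 0 0 1 0
  1 0 0 0 0
  0 0 0 0 0
After step 2: ants at (0,3),(1,0),(0,3)
  1 0 0 5 2
  1 0 0 0 0
  0 0 0 0 0
  0 0 0 0 0
After step 3: ants at (0,4),(0,0),(0,4)
  2 0 0 4 5
  0 0 0 0 0
  0 0 0 0 0
  0 0 0 0 0
After step 4: ants at (0,3),(0,1),(0,3)
  1 1 0 7 4
  0 0 0 0 0
  0 0 0 0 0
  0 0 0 0 0
After step 5: ants at (0,4),(0,0),(0,4)
  2 0 0 6 7
  0 0 0 0 0
  0 0 0 0 0
  0 0 0 0 0

2 0 0 6 7
0 0 0 0 0
0 0 0 0 0
0 0 0 0 0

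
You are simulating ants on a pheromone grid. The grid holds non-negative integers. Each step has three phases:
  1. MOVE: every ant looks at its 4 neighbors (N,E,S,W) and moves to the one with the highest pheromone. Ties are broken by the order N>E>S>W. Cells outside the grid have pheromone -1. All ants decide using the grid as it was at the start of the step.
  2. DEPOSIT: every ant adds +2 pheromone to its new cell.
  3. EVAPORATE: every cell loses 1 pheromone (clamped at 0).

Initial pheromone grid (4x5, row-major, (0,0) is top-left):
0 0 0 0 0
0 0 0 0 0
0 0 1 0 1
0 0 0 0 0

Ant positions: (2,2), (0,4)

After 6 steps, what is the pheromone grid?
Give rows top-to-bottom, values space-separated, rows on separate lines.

After step 1: ants at (1,2),(1,4)
  0 0 0 0 0
  0 0 1 0 1
  0 0 0 0 0
  0 0 0 0 0
After step 2: ants at (0,2),(0,4)
  0 0 1 0 1
  0 0 0 0 0
  0 0 0 0 0
  0 0 0 0 0
After step 3: ants at (0,3),(1,4)
  0 0 0 1 0
  0 0 0 0 1
  0 0 0 0 0
  0 0 0 0 0
After step 4: ants at (0,4),(0,4)
  0 0 0 0 3
  0 0 0 0 0
  0 0 0 0 0
  0 0 0 0 0
After step 5: ants at (1,4),(1,4)
  0 0 0 0 2
  0 0 0 0 3
  0 0 0 0 0
  0 0 0 0 0
After step 6: ants at (0,4),(0,4)
  0 0 0 0 5
  0 0 0 0 2
  0 0 0 0 0
  0 0 0 0 0

0 0 0 0 5
0 0 0 0 2
0 0 0 0 0
0 0 0 0 0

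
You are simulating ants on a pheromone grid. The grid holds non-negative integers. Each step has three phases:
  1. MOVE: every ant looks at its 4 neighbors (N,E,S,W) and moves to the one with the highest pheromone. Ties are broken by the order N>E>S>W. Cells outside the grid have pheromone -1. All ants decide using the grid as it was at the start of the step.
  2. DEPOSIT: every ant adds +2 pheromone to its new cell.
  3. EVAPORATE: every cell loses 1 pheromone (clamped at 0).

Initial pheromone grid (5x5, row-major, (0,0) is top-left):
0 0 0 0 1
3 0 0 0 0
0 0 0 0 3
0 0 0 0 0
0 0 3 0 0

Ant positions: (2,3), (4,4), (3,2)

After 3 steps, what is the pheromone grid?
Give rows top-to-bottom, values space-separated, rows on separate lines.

After step 1: ants at (2,4),(3,4),(4,2)
  0 0 0 0 0
  2 0 0 0 0
  0 0 0 0 4
  0 0 0 0 1
  0 0 4 0 0
After step 2: ants at (3,4),(2,4),(3,2)
  0 0 0 0 0
  1 0 0 0 0
  0 0 0 0 5
  0 0 1 0 2
  0 0 3 0 0
After step 3: ants at (2,4),(3,4),(4,2)
  0 0 0 0 0
  0 0 0 0 0
  0 0 0 0 6
  0 0 0 0 3
  0 0 4 0 0

0 0 0 0 0
0 0 0 0 0
0 0 0 0 6
0 0 0 0 3
0 0 4 0 0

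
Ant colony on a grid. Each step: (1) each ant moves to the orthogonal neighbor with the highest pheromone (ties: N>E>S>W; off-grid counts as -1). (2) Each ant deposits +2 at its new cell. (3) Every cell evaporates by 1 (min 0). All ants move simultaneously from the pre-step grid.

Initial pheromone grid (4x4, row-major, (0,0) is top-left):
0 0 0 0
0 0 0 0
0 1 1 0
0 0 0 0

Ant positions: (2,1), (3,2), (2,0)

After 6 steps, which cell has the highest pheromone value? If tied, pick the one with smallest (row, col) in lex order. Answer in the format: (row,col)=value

Step 1: ant0:(2,1)->E->(2,2) | ant1:(3,2)->N->(2,2) | ant2:(2,0)->E->(2,1)
  grid max=4 at (2,2)
Step 2: ant0:(2,2)->W->(2,1) | ant1:(2,2)->W->(2,1) | ant2:(2,1)->E->(2,2)
  grid max=5 at (2,1)
Step 3: ant0:(2,1)->E->(2,2) | ant1:(2,1)->E->(2,2) | ant2:(2,2)->W->(2,1)
  grid max=8 at (2,2)
Step 4: ant0:(2,2)->W->(2,1) | ant1:(2,2)->W->(2,1) | ant2:(2,1)->E->(2,2)
  grid max=9 at (2,1)
Step 5: ant0:(2,1)->E->(2,2) | ant1:(2,1)->E->(2,2) | ant2:(2,2)->W->(2,1)
  grid max=12 at (2,2)
Step 6: ant0:(2,2)->W->(2,1) | ant1:(2,2)->W->(2,1) | ant2:(2,1)->E->(2,2)
  grid max=13 at (2,1)
Final grid:
  0 0 0 0
  0 0 0 0
  0 13 13 0
  0 0 0 0
Max pheromone 13 at (2,1)

Answer: (2,1)=13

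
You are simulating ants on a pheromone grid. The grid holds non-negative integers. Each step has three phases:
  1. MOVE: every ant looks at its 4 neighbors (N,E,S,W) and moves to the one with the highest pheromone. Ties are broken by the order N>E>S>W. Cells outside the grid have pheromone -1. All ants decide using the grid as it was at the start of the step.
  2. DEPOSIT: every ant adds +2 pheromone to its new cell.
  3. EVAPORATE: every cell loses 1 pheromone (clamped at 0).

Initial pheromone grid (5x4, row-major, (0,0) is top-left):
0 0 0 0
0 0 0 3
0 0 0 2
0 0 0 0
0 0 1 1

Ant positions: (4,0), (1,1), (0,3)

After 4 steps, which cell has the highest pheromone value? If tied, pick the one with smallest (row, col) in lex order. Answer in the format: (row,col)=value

Answer: (1,3)=5

Derivation:
Step 1: ant0:(4,0)->N->(3,0) | ant1:(1,1)->N->(0,1) | ant2:(0,3)->S->(1,3)
  grid max=4 at (1,3)
Step 2: ant0:(3,0)->N->(2,0) | ant1:(0,1)->E->(0,2) | ant2:(1,3)->S->(2,3)
  grid max=3 at (1,3)
Step 3: ant0:(2,0)->N->(1,0) | ant1:(0,2)->E->(0,3) | ant2:(2,3)->N->(1,3)
  grid max=4 at (1,3)
Step 4: ant0:(1,0)->N->(0,0) | ant1:(0,3)->S->(1,3) | ant2:(1,3)->N->(0,3)
  grid max=5 at (1,3)
Final grid:
  1 0 0 2
  0 0 0 5
  0 0 0 0
  0 0 0 0
  0 0 0 0
Max pheromone 5 at (1,3)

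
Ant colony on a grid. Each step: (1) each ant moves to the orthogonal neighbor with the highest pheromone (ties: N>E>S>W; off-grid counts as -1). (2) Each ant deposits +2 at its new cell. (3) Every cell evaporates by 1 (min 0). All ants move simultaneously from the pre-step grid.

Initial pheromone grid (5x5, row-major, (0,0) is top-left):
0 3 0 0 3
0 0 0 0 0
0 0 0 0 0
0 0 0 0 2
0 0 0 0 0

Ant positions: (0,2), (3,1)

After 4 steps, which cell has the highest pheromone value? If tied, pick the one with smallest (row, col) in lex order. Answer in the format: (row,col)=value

Step 1: ant0:(0,2)->W->(0,1) | ant1:(3,1)->N->(2,1)
  grid max=4 at (0,1)
Step 2: ant0:(0,1)->E->(0,2) | ant1:(2,1)->N->(1,1)
  grid max=3 at (0,1)
Step 3: ant0:(0,2)->W->(0,1) | ant1:(1,1)->N->(0,1)
  grid max=6 at (0,1)
Step 4: ant0:(0,1)->E->(0,2) | ant1:(0,1)->E->(0,2)
  grid max=5 at (0,1)
Final grid:
  0 5 3 0 0
  0 0 0 0 0
  0 0 0 0 0
  0 0 0 0 0
  0 0 0 0 0
Max pheromone 5 at (0,1)

Answer: (0,1)=5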